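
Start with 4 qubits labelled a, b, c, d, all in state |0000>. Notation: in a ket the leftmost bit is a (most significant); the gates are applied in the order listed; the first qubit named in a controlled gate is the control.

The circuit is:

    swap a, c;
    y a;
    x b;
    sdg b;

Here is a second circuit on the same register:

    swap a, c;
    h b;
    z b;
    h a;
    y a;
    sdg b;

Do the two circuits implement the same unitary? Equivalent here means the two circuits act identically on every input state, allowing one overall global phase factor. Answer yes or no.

No, they are not equivalent — no single phase factor reconciles the two unitaries.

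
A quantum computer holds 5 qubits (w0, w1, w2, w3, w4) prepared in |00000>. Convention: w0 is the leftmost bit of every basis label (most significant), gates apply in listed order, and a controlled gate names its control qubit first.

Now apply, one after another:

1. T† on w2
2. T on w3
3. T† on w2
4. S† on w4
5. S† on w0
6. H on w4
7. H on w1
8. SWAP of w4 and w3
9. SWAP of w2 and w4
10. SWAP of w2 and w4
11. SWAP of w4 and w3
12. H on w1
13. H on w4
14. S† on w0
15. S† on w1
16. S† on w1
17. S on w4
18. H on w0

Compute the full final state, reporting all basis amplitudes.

After the circuit, the state carries amplitude sqrt(2)/2 on |00000>, sqrt(2)/2 on |10000>, and 0 on every other basis state. Key observation: the block from step 6 through step 13 cancels to the identity and can be dropped.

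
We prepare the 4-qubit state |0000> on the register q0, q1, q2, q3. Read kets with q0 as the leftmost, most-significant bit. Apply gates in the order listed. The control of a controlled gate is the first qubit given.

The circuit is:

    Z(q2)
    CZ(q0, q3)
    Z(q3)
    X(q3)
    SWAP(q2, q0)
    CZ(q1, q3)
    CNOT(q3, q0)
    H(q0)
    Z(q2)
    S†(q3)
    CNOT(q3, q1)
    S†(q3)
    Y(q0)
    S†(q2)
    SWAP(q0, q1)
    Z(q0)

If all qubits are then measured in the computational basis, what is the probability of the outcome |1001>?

The probability of measuring |1001> is 1/2.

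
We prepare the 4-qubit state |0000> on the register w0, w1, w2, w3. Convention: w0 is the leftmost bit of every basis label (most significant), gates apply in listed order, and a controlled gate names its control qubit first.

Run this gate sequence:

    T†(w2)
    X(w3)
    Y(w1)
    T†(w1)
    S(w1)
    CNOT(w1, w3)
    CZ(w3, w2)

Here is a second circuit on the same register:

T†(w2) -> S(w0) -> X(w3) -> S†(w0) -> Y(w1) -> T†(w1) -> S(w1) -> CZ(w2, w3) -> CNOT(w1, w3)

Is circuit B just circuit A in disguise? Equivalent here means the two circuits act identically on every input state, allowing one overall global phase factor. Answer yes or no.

No, they are not equivalent — no single phase factor reconciles the two unitaries.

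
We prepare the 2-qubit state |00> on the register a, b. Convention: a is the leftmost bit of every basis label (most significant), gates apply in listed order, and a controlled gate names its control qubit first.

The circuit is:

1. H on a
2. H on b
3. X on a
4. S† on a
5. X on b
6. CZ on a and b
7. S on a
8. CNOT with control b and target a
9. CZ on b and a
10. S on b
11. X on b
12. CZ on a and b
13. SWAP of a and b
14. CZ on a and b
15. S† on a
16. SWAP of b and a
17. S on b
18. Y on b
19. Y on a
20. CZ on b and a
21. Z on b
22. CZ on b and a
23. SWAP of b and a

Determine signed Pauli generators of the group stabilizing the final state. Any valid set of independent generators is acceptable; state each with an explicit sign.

One valid set of independent stabilizer generators is -YI, -IX (any independent generating set of the same group is equally correct).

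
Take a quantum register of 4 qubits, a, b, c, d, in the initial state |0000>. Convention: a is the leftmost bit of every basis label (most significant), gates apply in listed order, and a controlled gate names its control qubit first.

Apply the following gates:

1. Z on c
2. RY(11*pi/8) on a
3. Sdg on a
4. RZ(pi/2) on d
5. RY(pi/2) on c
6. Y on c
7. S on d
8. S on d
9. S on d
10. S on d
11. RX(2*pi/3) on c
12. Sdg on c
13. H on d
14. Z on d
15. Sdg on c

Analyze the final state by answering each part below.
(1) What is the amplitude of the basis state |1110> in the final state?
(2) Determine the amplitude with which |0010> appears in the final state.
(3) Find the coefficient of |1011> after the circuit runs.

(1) |1110> carries amplitude 0 in the final state.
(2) The amplitude on |0010> is (sqrt(3) - I)*exp(3*I*pi/4)*cos(5*pi/16)/4.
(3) |1011> carries amplitude (sqrt(3) - I)*exp(I*pi/4)*sin(5*pi/16)/4 in the final state.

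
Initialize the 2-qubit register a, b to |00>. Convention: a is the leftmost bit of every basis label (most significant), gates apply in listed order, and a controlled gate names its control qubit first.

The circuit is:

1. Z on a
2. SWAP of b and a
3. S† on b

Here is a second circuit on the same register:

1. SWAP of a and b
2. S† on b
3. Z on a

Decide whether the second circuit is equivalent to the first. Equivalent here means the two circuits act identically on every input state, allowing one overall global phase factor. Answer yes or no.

No: there is an input state on which the two circuits produce genuinely different outputs (not merely differing by a phase).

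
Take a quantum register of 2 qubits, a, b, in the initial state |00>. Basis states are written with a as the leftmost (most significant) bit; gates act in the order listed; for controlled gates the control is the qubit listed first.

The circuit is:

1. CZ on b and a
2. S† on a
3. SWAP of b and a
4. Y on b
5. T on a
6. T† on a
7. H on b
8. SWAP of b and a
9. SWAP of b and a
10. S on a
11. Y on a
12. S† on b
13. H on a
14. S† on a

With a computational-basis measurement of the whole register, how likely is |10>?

The probability of measuring |10> is 1/4.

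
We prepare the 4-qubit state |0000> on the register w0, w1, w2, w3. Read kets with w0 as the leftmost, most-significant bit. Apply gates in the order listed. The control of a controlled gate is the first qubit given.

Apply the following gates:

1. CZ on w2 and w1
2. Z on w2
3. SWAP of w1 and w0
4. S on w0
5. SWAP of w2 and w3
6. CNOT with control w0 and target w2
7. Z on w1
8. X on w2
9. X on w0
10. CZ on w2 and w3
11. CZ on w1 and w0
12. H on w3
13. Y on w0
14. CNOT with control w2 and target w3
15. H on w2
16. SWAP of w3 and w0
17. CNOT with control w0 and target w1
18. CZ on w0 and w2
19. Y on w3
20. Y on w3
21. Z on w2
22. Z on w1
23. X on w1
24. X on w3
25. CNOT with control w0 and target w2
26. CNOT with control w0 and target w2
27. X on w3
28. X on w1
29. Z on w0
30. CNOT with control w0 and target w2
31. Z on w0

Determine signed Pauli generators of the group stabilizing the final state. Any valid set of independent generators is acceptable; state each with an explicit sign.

The stabilizer group can be generated by +XXZI, +IZXI, +ZZII, +IIIZ, among other valid generating sets.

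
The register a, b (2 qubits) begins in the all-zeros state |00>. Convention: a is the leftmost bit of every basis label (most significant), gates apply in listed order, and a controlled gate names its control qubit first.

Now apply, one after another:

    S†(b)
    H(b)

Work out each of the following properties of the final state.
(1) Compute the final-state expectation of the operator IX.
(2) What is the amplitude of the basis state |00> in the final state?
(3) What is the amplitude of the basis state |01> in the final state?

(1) In the final state, IX has expectation 1.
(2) The final state's coefficient on |00> equals sqrt(2)/2.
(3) |01> carries amplitude sqrt(2)/2 in the final state.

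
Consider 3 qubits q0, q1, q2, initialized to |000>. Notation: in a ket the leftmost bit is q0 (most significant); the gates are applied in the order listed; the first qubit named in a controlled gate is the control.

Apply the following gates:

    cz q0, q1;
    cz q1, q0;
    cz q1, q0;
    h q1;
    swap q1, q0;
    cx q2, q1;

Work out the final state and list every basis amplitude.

After the circuit, the state carries amplitude sqrt(2)/2 on |000>, sqrt(2)/2 on |100>, and 0 on every other basis state. Key observation: steps 2-3 multiply out to the identity, so the circuit reduces to the remaining gates.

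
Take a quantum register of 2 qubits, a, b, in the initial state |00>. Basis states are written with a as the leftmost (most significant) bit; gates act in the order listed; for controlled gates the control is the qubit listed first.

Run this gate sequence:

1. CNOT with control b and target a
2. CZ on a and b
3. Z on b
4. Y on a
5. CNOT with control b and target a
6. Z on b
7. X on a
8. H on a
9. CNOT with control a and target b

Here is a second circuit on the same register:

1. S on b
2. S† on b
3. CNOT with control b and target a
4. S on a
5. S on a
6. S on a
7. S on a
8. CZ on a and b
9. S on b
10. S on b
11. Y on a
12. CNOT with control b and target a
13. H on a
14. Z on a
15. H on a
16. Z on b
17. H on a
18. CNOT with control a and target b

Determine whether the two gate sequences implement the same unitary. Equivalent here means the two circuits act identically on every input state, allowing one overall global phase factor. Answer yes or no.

Yes, they are equivalent — the unitaries differ by at most a global phase.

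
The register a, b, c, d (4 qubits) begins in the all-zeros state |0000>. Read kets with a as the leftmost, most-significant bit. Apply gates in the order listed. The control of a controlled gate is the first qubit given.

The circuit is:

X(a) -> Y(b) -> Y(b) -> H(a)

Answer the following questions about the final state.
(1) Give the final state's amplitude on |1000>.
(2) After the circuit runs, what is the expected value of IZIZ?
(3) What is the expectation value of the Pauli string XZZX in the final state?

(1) The final state's coefficient on |1000> equals -sqrt(2)/2.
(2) The observable IZIZ averages to 1.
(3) The observable XZZX averages to 0.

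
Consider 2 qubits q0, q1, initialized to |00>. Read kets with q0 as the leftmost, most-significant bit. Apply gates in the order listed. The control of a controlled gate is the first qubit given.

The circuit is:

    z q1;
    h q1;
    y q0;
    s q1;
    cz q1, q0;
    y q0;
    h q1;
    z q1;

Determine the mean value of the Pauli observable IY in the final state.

In the final state, IY has expectation -1.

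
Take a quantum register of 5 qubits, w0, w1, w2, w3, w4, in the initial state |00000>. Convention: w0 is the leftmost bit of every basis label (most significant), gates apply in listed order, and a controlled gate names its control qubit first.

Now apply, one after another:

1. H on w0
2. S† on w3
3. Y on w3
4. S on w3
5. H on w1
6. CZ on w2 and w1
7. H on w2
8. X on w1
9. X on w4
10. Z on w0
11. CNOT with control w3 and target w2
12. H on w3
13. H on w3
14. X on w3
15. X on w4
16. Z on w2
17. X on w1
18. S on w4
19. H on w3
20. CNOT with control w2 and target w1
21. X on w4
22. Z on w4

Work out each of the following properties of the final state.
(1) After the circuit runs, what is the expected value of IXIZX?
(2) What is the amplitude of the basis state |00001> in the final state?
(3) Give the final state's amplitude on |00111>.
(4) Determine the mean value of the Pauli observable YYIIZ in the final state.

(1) The observable IXIZX averages to 0. Key observation: gates 12-13 undo each other exactly, leaving only the rest of the circuit to track.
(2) The final state's coefficient on |00001> equals 1/4.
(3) |00111> carries amplitude -1/4 in the final state.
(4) The observable YYIIZ averages to 0.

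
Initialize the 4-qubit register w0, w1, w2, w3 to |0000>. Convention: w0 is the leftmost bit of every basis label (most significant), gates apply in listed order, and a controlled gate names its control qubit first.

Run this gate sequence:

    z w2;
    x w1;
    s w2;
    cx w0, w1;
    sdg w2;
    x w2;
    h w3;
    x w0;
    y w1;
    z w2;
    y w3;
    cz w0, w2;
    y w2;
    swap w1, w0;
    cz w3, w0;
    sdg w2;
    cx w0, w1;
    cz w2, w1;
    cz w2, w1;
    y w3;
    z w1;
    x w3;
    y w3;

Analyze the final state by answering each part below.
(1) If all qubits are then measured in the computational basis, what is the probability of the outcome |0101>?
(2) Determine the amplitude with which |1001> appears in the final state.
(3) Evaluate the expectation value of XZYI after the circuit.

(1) Outcome |0101> occurs with probability 1/2.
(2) |1001> carries amplitude 0 in the final state.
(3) In the final state, XZYI has expectation 0.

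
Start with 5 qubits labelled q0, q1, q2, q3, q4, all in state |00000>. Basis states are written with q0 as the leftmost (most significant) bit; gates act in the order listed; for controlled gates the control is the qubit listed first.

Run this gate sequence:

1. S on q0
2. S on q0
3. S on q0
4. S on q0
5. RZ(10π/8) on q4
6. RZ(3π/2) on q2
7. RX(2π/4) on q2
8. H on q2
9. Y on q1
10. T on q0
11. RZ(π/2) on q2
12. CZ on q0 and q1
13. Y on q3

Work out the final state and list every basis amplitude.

After the circuit, the state carries amplitude (-1 + I)*exp(3*I*pi/8)/2 on |01010>, (1 - I)*exp(3*I*pi/8)/2 on |01110>, and 0 on every other basis state. Key observation: gates 1-4 undo each other exactly, leaving only the rest of the circuit to track.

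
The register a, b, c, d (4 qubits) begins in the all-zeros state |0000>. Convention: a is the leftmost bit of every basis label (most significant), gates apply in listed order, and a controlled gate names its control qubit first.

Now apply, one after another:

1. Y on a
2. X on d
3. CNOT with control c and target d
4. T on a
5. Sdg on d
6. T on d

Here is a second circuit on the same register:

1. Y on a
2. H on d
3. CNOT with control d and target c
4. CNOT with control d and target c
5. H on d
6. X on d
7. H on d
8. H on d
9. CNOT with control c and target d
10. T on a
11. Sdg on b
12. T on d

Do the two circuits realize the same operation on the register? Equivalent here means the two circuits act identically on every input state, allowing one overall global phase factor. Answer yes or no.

No: there is an input state on which the two circuits produce genuinely different outputs (not merely differing by a phase).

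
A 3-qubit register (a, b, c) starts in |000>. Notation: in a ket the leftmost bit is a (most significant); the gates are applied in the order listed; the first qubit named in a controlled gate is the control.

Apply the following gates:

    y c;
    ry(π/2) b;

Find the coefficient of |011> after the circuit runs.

The final state's coefficient on |011> equals sqrt(2)*I/2.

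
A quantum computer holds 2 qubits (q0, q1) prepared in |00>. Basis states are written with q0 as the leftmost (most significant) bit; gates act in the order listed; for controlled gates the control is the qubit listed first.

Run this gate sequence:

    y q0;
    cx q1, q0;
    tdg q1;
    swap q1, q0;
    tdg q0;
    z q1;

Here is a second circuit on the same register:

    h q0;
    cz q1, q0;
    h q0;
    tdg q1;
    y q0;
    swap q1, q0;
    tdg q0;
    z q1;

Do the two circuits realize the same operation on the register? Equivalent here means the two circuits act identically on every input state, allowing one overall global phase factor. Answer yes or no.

No, they are not equivalent — no single phase factor reconciles the two unitaries.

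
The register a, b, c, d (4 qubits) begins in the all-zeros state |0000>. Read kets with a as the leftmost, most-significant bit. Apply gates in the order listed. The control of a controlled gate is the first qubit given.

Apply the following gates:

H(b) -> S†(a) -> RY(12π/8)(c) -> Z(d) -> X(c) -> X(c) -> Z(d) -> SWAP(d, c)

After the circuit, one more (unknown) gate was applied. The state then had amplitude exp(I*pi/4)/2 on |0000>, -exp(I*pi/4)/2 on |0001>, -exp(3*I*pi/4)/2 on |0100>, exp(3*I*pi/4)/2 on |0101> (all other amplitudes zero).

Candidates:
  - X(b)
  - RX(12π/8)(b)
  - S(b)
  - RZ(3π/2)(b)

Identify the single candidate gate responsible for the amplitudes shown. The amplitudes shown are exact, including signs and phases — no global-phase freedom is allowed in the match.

The applied gate was RZ(3π/2)(b). Key observation: the block from step 4 through step 7 cancels to the identity and can be dropped.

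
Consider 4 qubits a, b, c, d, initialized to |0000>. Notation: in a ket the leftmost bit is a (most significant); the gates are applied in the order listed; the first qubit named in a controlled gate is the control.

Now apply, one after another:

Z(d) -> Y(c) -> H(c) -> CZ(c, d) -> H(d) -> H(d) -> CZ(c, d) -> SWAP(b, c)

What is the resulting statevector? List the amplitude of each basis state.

After the circuit, the state carries amplitude sqrt(2)*I/2 on |0000>, -sqrt(2)*I/2 on |0100>, and 0 on every other basis state.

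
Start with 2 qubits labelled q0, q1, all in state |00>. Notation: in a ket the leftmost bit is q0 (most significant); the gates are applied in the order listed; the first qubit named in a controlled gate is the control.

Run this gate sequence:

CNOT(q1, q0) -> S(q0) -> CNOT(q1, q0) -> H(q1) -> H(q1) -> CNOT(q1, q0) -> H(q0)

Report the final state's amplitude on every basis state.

The resulting statevector has amplitude sqrt(2)/2 on |00>, 0 on |01>, sqrt(2)/2 on |10>, 0 on |11>.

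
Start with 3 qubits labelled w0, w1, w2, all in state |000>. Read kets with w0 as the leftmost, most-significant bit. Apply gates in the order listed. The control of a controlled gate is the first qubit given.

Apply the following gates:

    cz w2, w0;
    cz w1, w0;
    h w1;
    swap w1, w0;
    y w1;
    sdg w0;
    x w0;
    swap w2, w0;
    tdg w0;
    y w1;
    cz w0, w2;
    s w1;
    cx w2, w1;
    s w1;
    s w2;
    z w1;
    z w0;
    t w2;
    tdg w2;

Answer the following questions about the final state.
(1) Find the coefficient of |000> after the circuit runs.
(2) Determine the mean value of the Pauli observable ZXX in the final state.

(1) The amplitude on |000> is -sqrt(2)*I/2.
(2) In the final state, ZXX has expectation 0.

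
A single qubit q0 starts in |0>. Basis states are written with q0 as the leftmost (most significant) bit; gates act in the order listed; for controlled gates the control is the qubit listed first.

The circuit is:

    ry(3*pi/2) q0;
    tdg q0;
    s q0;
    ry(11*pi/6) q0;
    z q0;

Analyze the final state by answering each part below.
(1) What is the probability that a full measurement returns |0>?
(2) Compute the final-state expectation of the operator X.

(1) The probability of measuring |0> is 1/2 - sqrt(2)/8.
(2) The observable X averages to sqrt(6)/4.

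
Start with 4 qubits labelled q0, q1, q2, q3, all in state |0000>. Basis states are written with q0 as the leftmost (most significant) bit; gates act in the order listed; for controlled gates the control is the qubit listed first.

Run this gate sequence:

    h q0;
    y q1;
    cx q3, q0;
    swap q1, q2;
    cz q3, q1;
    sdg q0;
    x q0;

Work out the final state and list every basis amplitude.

The final amplitudes are sqrt(2)/2 on |0010>, sqrt(2)*I/2 on |1010>, and 0 on every other basis state.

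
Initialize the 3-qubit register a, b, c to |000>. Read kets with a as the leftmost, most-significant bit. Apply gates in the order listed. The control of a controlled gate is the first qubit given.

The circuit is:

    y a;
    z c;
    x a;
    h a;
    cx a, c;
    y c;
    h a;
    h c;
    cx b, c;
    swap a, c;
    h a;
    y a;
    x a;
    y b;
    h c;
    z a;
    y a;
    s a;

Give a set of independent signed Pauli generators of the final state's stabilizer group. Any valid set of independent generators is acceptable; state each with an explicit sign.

The stabilizer group can be generated by +XIY, +ZIZ, -IZI, among other valid generating sets.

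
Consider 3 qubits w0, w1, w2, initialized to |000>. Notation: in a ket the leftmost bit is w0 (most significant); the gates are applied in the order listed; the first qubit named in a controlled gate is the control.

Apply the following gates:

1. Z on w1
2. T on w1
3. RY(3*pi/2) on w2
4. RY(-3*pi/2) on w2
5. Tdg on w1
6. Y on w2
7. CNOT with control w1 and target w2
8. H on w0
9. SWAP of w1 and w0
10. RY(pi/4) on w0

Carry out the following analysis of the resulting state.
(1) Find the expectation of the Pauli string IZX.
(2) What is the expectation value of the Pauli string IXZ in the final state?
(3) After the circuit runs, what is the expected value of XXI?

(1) The observable IZX averages to 0. Key observation: gates 2-5 undo each other exactly, leaving only the rest of the circuit to track.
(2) The expectation value of IXZ is -1.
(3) The expectation value of XXI is sqrt(2)/2.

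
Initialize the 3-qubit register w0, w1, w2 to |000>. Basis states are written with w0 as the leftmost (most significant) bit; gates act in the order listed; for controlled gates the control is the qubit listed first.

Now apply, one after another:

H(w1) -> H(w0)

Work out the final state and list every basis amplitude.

The final amplitudes are 1/2 on |000>, 0 on |001>, 1/2 on |010>, 0 on |011>, 1/2 on |100>, 0 on |101>, 1/2 on |110>, 0 on |111>.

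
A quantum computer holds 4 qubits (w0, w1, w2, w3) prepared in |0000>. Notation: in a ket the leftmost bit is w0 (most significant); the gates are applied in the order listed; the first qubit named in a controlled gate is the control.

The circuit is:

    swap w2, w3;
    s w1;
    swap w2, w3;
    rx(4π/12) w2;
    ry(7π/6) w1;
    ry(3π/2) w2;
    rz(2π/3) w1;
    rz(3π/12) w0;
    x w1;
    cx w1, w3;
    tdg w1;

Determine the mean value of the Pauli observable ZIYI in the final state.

The observable ZIYI averages to -sqrt(3)/2.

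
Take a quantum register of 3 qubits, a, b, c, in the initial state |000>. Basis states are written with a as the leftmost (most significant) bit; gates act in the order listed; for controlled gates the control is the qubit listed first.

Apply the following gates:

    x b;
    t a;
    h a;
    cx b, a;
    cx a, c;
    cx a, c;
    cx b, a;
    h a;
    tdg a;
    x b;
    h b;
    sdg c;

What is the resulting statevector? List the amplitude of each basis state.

The final amplitudes are sqrt(2)/2 on |000>, sqrt(2)/2 on |010>, and 0 on every other basis state. Key observation: gates 2-9 undo each other exactly, leaving only the rest of the circuit to track.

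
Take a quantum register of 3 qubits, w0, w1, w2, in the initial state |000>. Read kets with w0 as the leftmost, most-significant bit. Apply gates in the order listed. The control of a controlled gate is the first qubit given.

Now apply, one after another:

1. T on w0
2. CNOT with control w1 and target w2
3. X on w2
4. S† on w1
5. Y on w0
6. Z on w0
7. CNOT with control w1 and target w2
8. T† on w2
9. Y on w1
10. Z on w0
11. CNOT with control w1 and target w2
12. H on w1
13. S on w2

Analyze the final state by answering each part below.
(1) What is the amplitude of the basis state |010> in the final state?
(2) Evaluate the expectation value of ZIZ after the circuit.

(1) |010> carries amplitude 0 in the final state.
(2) The expectation value of ZIZ is -1.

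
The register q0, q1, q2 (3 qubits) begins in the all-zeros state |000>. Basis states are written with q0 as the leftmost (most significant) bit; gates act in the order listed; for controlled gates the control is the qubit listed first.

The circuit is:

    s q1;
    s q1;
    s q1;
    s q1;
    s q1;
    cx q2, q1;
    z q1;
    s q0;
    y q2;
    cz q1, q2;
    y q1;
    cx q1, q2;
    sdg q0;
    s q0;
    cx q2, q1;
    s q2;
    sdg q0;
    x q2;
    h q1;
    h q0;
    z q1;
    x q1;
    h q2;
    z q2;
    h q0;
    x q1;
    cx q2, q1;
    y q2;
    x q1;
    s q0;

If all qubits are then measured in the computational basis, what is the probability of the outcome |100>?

A full measurement returns |100> with probability 0. Key observation: steps 1-4 multiply out to the identity, so the circuit reduces to the remaining gates.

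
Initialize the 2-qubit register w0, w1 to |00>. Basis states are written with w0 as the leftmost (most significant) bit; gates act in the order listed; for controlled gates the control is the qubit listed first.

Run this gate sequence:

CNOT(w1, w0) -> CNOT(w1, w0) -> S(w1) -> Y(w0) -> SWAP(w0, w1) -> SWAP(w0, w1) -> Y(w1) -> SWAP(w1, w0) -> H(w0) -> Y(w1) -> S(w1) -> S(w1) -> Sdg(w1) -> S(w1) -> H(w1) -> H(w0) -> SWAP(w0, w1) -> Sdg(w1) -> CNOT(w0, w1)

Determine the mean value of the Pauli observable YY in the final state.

The observable YY averages to 1.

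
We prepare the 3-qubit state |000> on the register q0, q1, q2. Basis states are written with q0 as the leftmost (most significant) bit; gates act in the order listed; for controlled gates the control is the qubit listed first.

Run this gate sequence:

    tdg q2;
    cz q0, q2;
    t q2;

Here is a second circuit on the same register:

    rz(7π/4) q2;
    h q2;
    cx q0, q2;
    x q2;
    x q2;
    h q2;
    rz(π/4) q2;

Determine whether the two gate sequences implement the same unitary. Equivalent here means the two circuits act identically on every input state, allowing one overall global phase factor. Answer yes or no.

Yes, they are equivalent — the unitaries differ by at most a global phase.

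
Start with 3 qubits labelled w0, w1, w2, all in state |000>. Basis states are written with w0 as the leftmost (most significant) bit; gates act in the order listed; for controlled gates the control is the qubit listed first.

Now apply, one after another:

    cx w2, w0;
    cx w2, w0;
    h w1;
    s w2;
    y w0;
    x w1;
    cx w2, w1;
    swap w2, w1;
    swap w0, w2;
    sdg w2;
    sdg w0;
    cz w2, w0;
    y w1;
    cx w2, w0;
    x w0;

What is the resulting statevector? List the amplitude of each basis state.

The final amplitudes are sqrt(2)*I/2 on |011>, -sqrt(2)/2 on |111>, and 0 on every other basis state.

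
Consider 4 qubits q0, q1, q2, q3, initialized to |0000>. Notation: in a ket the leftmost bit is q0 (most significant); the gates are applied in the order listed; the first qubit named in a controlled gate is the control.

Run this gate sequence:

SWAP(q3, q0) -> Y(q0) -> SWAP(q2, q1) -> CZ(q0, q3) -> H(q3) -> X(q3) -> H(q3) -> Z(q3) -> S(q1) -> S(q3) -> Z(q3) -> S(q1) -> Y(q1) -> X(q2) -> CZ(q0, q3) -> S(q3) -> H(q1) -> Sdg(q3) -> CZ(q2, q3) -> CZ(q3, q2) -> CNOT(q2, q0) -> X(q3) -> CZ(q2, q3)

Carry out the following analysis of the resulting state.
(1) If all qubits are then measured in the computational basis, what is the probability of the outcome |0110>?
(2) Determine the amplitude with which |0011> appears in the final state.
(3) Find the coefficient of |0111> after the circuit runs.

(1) The probability of measuring |0110> is 0.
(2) The final state's coefficient on |0011> equals sqrt(2)/2.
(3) The amplitude on |0111> is -sqrt(2)/2.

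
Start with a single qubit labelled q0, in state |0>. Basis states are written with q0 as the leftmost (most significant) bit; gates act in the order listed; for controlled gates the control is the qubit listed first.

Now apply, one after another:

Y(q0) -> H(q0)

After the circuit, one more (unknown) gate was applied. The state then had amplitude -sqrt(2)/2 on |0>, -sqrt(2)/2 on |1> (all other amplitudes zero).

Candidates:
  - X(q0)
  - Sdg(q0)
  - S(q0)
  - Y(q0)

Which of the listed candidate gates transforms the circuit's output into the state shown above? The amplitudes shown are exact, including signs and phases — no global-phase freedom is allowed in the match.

The unique candidate consistent with the amplitudes is Y(q0).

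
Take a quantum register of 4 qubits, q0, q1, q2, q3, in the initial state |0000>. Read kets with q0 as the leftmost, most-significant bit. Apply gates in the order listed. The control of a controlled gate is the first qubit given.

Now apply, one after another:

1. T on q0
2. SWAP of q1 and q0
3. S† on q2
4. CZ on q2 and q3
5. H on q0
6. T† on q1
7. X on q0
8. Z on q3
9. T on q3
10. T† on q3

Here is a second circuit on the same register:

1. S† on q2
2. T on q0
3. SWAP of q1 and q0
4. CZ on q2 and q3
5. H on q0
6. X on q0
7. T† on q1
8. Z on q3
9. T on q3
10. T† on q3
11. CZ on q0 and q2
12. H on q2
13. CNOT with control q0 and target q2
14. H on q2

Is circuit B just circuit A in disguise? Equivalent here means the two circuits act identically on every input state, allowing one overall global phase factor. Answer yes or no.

Yes, they are equivalent — the unitaries differ by at most a global phase.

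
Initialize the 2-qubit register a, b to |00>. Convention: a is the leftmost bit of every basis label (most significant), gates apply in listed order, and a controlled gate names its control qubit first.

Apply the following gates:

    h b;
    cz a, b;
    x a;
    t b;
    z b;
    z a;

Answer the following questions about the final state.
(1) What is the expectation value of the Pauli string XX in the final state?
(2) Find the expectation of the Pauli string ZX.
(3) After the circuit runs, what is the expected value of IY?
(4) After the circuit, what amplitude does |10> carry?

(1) The observable XX averages to 0.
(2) In the final state, ZX has expectation sqrt(2)/2.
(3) The expectation value of IY is -sqrt(2)/2.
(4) |10> carries amplitude -sqrt(2)/2 in the final state.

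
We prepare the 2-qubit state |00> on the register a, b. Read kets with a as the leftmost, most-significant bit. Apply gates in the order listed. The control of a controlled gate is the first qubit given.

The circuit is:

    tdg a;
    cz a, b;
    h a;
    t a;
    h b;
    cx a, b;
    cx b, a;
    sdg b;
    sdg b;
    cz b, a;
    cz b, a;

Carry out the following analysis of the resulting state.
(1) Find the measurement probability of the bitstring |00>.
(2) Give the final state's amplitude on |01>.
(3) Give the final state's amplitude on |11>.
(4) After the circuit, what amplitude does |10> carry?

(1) The probability of measuring |00> is 1/4.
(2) The final state's coefficient on |01> equals -exp(I*pi/4)/2.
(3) The final state's coefficient on |11> equals -1/2.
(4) The amplitude on |10> is exp(I*pi/4)/2.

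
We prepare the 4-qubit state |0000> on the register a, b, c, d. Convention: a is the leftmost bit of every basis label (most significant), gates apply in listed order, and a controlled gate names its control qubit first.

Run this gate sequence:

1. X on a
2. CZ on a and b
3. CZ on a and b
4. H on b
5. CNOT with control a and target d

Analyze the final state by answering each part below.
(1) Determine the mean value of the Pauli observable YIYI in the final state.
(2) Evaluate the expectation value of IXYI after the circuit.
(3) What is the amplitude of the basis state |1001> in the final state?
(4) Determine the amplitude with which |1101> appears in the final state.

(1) The expectation value of YIYI is 0. Key observation: the block from step 2 through step 3 cancels to the identity and can be dropped.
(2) In the final state, IXYI has expectation 0.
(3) The amplitude on |1001> is sqrt(2)/2.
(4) The final state's coefficient on |1101> equals sqrt(2)/2.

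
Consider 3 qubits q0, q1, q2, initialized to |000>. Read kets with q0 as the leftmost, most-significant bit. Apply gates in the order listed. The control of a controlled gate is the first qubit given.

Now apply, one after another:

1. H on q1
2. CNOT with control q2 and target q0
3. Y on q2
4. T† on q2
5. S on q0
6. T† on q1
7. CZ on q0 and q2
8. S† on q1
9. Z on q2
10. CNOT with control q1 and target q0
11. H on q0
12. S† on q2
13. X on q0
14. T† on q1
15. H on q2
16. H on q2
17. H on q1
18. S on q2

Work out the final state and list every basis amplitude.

After the circuit, the state carries amplitude -sqrt(2)*exp(I*pi/4)/2 on |001>, -sqrt(2)*exp(I*pi/4)/2 on |111>, and 0 on every other basis state.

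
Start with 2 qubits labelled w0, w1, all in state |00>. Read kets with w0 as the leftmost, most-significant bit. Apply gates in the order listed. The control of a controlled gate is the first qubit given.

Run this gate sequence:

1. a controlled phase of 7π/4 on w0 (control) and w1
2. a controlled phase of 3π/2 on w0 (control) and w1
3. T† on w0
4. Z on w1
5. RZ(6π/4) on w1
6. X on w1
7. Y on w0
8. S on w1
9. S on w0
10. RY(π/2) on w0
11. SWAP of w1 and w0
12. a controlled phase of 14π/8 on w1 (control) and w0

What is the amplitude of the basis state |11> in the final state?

The final state's coefficient on |11> equals sqrt(2)*I/2.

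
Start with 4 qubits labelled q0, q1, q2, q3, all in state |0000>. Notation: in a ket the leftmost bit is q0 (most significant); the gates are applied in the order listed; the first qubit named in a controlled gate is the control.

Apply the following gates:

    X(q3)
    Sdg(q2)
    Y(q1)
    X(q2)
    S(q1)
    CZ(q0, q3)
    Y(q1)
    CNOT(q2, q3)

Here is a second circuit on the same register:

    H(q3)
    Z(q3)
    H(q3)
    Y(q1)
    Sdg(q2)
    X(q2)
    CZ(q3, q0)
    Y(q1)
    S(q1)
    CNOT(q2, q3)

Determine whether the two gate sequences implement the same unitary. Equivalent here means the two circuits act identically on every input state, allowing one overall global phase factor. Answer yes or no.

No, they are not equivalent — no single phase factor reconciles the two unitaries.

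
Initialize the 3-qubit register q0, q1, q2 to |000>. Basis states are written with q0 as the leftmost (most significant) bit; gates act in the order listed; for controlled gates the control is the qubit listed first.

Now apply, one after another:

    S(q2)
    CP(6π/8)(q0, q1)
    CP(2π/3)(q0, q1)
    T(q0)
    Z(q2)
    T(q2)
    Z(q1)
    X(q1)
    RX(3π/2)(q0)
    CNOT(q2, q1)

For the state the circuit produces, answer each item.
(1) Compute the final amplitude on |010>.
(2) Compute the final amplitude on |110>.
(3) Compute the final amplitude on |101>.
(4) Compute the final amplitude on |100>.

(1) |010> carries amplitude -sqrt(2)/2 in the final state.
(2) The amplitude on |110> is -sqrt(2)*I/2.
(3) The amplitude on |101> is 0.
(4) The amplitude on |100> is 0.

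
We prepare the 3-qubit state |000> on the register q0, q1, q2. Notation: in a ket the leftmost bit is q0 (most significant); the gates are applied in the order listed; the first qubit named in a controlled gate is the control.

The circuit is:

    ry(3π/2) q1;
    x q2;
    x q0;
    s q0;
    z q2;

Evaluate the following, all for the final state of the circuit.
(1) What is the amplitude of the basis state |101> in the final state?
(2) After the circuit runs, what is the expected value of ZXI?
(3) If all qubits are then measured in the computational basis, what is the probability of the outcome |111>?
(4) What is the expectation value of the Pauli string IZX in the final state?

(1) |101> carries amplitude sqrt(2)*I/2 in the final state.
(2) In the final state, ZXI has expectation 1.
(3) A full measurement returns |111> with probability 1/2.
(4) The expectation value of IZX is 0.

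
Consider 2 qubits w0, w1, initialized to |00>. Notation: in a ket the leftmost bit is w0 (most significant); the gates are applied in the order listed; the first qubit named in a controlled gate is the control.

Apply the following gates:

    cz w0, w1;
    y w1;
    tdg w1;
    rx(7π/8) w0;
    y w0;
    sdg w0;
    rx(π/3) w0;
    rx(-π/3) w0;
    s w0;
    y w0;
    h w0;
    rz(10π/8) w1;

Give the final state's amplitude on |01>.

The amplitude on |01> is sqrt(2)*exp(7*I*pi/16)/2.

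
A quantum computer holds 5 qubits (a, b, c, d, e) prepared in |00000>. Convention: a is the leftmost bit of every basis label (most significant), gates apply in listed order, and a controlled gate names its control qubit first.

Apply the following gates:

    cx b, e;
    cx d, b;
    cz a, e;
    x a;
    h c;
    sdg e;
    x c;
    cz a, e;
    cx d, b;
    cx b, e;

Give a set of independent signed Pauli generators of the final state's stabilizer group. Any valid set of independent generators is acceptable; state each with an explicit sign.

The final state is stabilized by the group generated by +IIXII, -ZIIII, +IZIII, +IIIZI, +IIIIZ; other independent generating sets are equally valid.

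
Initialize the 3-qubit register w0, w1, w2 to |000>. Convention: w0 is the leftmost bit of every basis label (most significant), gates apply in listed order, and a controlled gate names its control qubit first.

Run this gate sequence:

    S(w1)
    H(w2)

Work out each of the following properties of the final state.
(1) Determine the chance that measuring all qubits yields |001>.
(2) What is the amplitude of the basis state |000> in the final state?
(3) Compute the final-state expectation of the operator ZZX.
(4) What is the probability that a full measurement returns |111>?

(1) A full measurement returns |001> with probability 1/2.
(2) The final state's coefficient on |000> equals sqrt(2)/2.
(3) In the final state, ZZX has expectation 1.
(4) A full measurement returns |111> with probability 0.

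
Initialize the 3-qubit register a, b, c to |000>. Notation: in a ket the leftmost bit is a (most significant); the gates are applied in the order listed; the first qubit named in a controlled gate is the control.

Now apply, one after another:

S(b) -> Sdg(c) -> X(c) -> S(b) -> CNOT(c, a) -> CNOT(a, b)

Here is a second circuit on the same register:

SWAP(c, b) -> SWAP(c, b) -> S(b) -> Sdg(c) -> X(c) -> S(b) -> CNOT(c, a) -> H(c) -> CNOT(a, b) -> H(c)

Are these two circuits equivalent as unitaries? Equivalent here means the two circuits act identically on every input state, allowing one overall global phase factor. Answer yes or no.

Yes, they are equivalent — the unitaries differ by at most a global phase.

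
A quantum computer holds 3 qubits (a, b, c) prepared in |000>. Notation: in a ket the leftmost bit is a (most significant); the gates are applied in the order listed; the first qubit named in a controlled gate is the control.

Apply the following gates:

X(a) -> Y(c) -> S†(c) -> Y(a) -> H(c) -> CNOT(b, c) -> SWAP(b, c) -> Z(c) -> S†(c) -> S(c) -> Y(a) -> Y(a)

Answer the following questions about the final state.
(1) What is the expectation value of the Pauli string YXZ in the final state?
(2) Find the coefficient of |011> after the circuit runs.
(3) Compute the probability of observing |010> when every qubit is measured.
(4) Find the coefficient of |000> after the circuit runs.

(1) The observable YXZ averages to 0.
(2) The final state's coefficient on |011> equals 0.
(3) Outcome |010> occurs with probability 1/2.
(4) The final state's coefficient on |000> equals -sqrt(2)*I/2.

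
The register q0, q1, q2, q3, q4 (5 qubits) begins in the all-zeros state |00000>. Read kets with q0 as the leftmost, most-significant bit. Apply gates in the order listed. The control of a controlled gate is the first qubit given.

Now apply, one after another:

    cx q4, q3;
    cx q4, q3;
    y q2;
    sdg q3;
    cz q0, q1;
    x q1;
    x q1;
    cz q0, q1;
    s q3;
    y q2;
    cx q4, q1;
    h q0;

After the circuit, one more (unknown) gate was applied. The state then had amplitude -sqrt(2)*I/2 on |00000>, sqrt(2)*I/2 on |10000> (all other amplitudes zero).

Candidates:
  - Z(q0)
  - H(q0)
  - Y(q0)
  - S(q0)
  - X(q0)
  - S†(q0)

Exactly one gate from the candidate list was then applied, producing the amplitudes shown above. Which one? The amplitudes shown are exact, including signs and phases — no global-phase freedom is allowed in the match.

The applied gate was Y(q0).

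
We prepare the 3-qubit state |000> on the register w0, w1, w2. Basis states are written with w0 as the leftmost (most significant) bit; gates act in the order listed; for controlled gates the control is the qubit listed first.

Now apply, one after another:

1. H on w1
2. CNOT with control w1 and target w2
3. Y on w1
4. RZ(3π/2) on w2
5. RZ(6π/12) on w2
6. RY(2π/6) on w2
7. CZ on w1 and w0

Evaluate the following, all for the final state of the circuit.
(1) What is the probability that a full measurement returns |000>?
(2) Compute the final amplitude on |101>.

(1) The probability of measuring |000> is 1/8.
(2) |101> carries amplitude 0 in the final state.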